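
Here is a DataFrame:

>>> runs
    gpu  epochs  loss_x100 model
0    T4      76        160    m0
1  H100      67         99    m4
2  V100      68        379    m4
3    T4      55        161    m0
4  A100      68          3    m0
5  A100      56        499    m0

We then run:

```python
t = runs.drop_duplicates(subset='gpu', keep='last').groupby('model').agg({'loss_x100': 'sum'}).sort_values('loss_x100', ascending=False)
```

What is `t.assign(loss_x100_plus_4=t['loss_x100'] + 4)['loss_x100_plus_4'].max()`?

664

drop duplicate gpu (keep=last):
    gpu  epochs  loss_x100 model
1  H100      67         99    m4
2  V100      68        379    m4
3    T4      55        161    m0
5  A100      56        499    m0
group by model, sum of loss_x100:
       loss_x100
model           
m0           660
m4           478
sort by loss_x100 descending:
       loss_x100
model           
m0           660
m4           478
add column loss_x100_plus_4 = t['loss_x100'] + 4:
       loss_x100  loss_x100_plus_4
model                             
m0           660               664
m4           478               482
Taking the max of column 'loss_x100_plus_4' gives 664.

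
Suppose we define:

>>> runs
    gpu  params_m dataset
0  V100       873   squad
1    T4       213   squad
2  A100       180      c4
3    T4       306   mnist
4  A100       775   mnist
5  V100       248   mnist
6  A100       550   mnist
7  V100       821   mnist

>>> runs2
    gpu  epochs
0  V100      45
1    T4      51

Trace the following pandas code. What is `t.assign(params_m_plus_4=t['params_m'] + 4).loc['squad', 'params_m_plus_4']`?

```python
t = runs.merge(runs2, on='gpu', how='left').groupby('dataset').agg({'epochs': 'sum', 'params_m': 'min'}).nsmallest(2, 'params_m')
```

217

merge on 'gpu' (how='left') → 8 rows:
    gpu  params_m dataset  epochs
0  V100       873   squad    45.0
1    T4       213   squad    51.0
2  A100       180      c4     NaN
3    T4       306   mnist    51.0
4  A100       775   mnist     NaN
5  V100       248   mnist    45.0
6  A100       550   mnist     NaN
7  V100       821   mnist    45.0
group by dataset: sum(epochs), min(params_m):
         epochs  params_m
dataset                  
c4          0.0       180
mnist     141.0       248
squad      96.0       213
take 2 rows with smallest params_m:
         epochs  params_m
dataset                  
c4          0.0       180
squad      96.0       213
add column params_m_plus_4 = t['params_m'] + 4:
         epochs  params_m  params_m_plus_4
dataset                                   
c4          0.0       180              184
squad      96.0       213              217
Finally, value at row 'squad', column 'params_m_plus_4' = 217.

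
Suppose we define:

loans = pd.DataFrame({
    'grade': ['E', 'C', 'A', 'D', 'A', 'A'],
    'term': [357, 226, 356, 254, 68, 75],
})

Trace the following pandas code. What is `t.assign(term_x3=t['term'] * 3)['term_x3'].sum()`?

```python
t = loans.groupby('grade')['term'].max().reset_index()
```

group by grade, max of term:
grade
A    356
C    226
D    254
E    357
Name: term, dtype: int64
reset_index():
  grade  term
0     A   356
1     C   226
2     D   254
3     E   357
add column term_x3 = t['term'] * 3:
  grade  term  term_x3
0     A   356     1068
1     C   226      678
2     D   254      762
3     E   357     1071
Finally, sum of column 'term_x3' = 3579.

3579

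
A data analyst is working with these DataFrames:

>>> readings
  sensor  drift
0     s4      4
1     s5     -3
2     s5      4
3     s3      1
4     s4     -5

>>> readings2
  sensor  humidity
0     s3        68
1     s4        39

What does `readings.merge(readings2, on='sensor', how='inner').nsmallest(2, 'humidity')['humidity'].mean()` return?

merge on 'sensor' (how='inner') → 3 rows:
  sensor  drift  humidity
0     s4      4        39
1     s3      1        68
2     s4     -5        39
take 2 rows with smallest humidity:
  sensor  drift  humidity
0     s4      4        39
2     s4     -5        39
The mean of column 'humidity' is 39.0.

39.0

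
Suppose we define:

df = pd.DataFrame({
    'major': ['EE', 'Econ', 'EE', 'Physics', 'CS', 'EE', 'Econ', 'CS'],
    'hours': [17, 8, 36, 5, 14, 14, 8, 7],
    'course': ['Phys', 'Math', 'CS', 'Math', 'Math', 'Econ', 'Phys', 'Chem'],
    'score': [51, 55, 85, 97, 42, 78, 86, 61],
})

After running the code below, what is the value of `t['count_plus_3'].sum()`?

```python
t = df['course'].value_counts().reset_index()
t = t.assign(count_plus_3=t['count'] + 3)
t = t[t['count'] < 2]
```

12

value_counts of course:
course
Math    3
Phys    2
CS      1
Econ    1
Chem    1
Name: count, dtype: int64
reset_index():
  course  count
0   Math      3
1   Phys      2
2     CS      1
3   Econ      1
4   Chem      1
add column count_plus_3 = t['count'] + 3:
  course  count  count_plus_3
0   Math      3             6
1   Phys      2             5
2     CS      1             4
3   Econ      1             4
4   Chem      1             4
filter rows where count < 2:
  course  count  count_plus_3
2     CS      1             4
3   Econ      1             4
4   Chem      1             4
Finally, sum of column 'count_plus_3' = 12.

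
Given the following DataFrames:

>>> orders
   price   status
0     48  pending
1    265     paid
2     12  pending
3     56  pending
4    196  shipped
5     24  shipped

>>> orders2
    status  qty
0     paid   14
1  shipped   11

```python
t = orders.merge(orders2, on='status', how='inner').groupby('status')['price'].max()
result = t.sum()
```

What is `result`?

461

merge on 'status' (how='inner') → 3 rows:
   price   status  qty
0    265     paid   14
1    196  shipped   11
2     24  shipped   11
group by status, max of price:
status
paid       265
shipped    196
Name: price, dtype: int64
Finally, sum of the resulting series = 461.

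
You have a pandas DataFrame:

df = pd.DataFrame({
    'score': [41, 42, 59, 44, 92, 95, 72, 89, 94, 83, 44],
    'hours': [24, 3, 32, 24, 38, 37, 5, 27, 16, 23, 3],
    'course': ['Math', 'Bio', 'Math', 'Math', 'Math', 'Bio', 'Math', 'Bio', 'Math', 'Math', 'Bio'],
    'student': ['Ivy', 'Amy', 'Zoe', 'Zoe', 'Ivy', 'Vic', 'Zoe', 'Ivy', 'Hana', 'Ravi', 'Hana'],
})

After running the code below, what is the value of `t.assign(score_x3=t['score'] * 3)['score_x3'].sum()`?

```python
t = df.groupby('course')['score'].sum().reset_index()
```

group by course, sum of score:
course
Bio     270
Math    485
Name: score, dtype: int64
reset_index():
  course  score
0    Bio    270
1   Math    485
add column score_x3 = t['score'] * 3:
  course  score  score_x3
0    Bio    270       810
1   Math    485      1455

2265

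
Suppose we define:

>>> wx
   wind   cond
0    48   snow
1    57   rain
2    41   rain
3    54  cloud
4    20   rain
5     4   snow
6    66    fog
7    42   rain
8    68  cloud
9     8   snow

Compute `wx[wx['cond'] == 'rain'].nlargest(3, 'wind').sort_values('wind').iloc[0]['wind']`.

filter rows where cond == 'rain':
   wind  cond
1    57  rain
2    41  rain
4    20  rain
7    42  rain
take 3 rows with largest wind:
   wind  cond
1    57  rain
7    42  rain
2    41  rain
sort by wind:
   wind  cond
2    41  rain
7    42  rain
1    57  rain
Finally, value at position 0, column 'wind' = 41.

41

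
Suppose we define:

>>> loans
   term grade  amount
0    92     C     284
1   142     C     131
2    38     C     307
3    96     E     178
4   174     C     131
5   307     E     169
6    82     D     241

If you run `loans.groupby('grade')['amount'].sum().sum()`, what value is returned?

group by grade, sum of amount:
grade
C    853
D    241
E    347
Name: amount, dtype: int64

1441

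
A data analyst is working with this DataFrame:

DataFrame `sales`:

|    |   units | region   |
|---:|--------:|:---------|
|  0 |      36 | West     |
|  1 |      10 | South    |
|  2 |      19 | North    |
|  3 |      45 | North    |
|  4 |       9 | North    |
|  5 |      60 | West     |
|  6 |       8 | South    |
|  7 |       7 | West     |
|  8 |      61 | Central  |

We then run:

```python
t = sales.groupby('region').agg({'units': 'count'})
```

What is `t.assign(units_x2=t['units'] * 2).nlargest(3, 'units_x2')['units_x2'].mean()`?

group by region, count of units:
         units
region        
Central      1
North        3
South        2
West         3
add column units_x2 = t['units'] * 2:
         units  units_x2
region                  
Central      1         2
North        3         6
South        2         4
West         3         6
take 3 rows with largest units_x2:
        units  units_x2
region                 
North       3         6
West        3         6
South       2         4
Finally, mean of column 'units_x2' = 5.33333333333.

5.33333333333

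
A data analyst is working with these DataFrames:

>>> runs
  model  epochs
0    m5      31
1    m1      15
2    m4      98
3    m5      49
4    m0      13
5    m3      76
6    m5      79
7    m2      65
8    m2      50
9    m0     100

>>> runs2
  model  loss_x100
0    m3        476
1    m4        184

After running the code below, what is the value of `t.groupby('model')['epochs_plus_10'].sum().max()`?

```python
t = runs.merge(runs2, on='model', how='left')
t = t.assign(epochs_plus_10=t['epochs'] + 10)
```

189

merge on 'model' (how='left') → 10 rows:
  model  epochs  loss_x100
0    m5      31        NaN
1    m1      15        NaN
2    m4      98      184.0
3    m5      49        NaN
4    m0      13        NaN
5    m3      76      476.0
6    m5      79        NaN
7    m2      65        NaN
8    m2      50        NaN
9    m0     100        NaN
add column epochs_plus_10 = t['epochs'] + 10:
  model  epochs  loss_x100  epochs_plus_10
0    m5      31        NaN              41
1    m1      15        NaN              25
2    m4      98      184.0             108
3    m5      49        NaN              59
4    m0      13        NaN              23
5    m3      76      476.0              86
6    m5      79        NaN              89
7    m2      65        NaN              75
8    m2      50        NaN              60
9    m0     100        NaN             110
group by model, sum of epochs_plus_10:
model
m0    133
m1     25
m2    135
m3     86
m4    108
m5    189
Name: epochs_plus_10, dtype: int64
Then the max of the resulting series: 189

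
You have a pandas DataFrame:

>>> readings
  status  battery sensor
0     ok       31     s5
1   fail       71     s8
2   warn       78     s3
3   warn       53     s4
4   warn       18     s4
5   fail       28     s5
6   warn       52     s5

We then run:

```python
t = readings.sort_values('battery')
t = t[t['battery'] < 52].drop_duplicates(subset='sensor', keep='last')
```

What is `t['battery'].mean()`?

sort by battery:
  status  battery sensor
4   warn       18     s4
5   fail       28     s5
0     ok       31     s5
6   warn       52     s5
3   warn       53     s4
1   fail       71     s8
2   warn       78     s3
filter rows where battery < 52:
  status  battery sensor
4   warn       18     s4
5   fail       28     s5
0     ok       31     s5
drop duplicate sensor (keep=last):
  status  battery sensor
4   warn       18     s4
0     ok       31     s5

24.5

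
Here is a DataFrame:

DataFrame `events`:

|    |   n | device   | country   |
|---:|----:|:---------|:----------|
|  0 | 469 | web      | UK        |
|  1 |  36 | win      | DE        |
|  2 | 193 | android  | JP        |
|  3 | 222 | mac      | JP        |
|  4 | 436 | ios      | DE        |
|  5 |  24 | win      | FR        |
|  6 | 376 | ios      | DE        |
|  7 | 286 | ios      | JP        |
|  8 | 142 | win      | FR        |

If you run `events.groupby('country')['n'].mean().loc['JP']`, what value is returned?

group by country, mean of n:
country
DE    282.666667
FR     83.000000
JP    233.666667
UK    469.000000
Name: n, dtype: float64
Taking the value at index 'JP' gives 233.666666667.

233.666666667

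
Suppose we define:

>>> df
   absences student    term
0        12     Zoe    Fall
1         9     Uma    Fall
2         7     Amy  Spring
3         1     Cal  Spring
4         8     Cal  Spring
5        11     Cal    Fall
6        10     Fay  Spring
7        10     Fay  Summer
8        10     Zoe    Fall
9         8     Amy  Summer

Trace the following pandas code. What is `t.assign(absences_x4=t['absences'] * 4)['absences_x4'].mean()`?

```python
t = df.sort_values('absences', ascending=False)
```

34.4

sort by absences descending:
   absences student    term
0        12     Zoe    Fall
5        11     Cal    Fall
6        10     Fay  Spring
7        10     Fay  Summer
8        10     Zoe    Fall
1         9     Uma    Fall
4         8     Cal  Spring
9         8     Amy  Summer
2         7     Amy  Spring
3         1     Cal  Spring
add column absences_x4 = t['absences'] * 4:
   absences student    term  absences_x4
0        12     Zoe    Fall           48
5        11     Cal    Fall           44
6        10     Fay  Spring           40
7        10     Fay  Summer           40
8        10     Zoe    Fall           40
1         9     Uma    Fall           36
4         8     Cal  Spring           32
9         8     Amy  Summer           32
2         7     Amy  Spring           28
3         1     Cal  Spring            4
The mean of column 'absences_x4' is 34.4.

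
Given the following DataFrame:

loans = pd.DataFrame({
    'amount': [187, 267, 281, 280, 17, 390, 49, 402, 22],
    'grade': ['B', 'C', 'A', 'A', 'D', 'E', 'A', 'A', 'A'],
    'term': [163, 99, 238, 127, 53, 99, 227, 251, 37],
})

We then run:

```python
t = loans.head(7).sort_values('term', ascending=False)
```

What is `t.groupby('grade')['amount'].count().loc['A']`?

3

take first 7 rows:
   amount grade  term
0     187     B   163
1     267     C    99
2     281     A   238
3     280     A   127
4      17     D    53
5     390     E    99
6      49     A   227
sort by term descending:
   amount grade  term
2     281     A   238
6      49     A   227
0     187     B   163
3     280     A   127
1     267     C    99
5     390     E    99
4      17     D    53
group by grade, count of amount:
grade
A    3
B    1
C    1
D    1
E    1
Name: amount, dtype: int64
Then the value at index 'A': 3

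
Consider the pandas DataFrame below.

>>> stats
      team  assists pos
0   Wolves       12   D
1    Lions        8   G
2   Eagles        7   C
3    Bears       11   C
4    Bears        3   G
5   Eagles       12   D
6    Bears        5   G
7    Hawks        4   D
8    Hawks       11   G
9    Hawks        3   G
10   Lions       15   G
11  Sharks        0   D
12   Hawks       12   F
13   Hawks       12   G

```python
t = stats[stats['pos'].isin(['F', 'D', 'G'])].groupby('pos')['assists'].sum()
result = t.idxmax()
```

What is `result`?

G

filter rows where pos in ['F', 'D', 'G']:
      team  assists pos
0   Wolves       12   D
1    Lions        8   G
4    Bears        3   G
5   Eagles       12   D
6    Bears        5   G
7    Hawks        4   D
8    Hawks       11   G
9    Hawks        3   G
10   Lions       15   G
11  Sharks        0   D
12   Hawks       12   F
13   Hawks       12   G
group by pos, sum of assists:
pos
D    28
F    12
G    57
Name: assists, dtype: int64
Taking the label with the largest value gives G.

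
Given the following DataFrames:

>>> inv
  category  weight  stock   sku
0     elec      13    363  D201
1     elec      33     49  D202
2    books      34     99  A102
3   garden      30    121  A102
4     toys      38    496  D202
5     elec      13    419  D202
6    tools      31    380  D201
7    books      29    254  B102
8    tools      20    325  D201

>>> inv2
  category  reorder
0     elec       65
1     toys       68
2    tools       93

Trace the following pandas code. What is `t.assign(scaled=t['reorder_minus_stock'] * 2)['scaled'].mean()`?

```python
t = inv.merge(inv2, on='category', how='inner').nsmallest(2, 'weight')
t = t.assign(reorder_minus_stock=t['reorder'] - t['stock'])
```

-652.0

merge on 'category' (how='inner') → 6 rows:
  category  weight  stock   sku  reorder
0     elec      13    363  D201       65
1     elec      33     49  D202       65
2     toys      38    496  D202       68
3     elec      13    419  D202       65
4    tools      31    380  D201       93
5    tools      20    325  D201       93
take 2 rows with smallest weight:
  category  weight  stock   sku  reorder
0     elec      13    363  D201       65
3     elec      13    419  D202       65
add column reorder_minus_stock = t['reorder'] - t['stock']:
  category  weight  stock   sku  reorder  reorder_minus_stock
0     elec      13    363  D201       65                 -298
3     elec      13    419  D202       65                 -354
add column scaled = t['reorder_minus_stock'] * 2:
  category  weight  stock   sku  reorder  reorder_minus_stock  scaled
0     elec      13    363  D201       65                 -298    -596
3     elec      13    419  D202       65                 -354    -708
Hence -652.0.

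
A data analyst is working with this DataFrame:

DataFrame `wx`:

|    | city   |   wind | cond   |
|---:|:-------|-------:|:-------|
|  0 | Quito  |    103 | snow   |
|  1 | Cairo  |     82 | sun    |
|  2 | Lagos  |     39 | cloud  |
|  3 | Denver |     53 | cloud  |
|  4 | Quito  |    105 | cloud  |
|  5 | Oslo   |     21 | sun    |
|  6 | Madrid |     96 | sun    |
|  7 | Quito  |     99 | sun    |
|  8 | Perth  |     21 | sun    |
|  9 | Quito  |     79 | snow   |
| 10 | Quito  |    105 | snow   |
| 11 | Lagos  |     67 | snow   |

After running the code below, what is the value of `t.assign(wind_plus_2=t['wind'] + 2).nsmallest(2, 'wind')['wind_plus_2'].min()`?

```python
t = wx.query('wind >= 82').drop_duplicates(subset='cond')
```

84

filter rows where wind >= 82:
      city  wind   cond
0    Quito   103   snow
1    Cairo    82    sun
4    Quito   105  cloud
6   Madrid    96    sun
7    Quito    99    sun
10   Quito   105   snow
drop duplicate cond (keep=first):
    city  wind   cond
0  Quito   103   snow
1  Cairo    82    sun
4  Quito   105  cloud
add column wind_plus_2 = t['wind'] + 2:
    city  wind   cond  wind_plus_2
0  Quito   103   snow          105
1  Cairo    82    sun           84
4  Quito   105  cloud          107
take 2 rows with smallest wind:
    city  wind  cond  wind_plus_2
1  Cairo    82   sun           84
0  Quito   103  snow          105
The min of column 'wind_plus_2' is 84.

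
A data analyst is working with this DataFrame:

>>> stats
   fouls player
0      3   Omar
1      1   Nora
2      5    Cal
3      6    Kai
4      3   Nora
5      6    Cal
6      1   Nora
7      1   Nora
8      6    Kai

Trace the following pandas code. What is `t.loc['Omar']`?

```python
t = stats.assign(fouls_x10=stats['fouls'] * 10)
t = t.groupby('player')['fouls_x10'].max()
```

30

add column fouls_x10 = stats['fouls'] * 10:
   fouls player  fouls_x10
0      3   Omar         30
1      1   Nora         10
2      5    Cal         50
3      6    Kai         60
4      3   Nora         30
5      6    Cal         60
6      1   Nora         10
7      1   Nora         10
8      6    Kai         60
group by player, max of fouls_x10:
player
Cal     60
Kai     60
Nora    30
Omar    30
Name: fouls_x10, dtype: int64
The value at index 'Omar' is 30.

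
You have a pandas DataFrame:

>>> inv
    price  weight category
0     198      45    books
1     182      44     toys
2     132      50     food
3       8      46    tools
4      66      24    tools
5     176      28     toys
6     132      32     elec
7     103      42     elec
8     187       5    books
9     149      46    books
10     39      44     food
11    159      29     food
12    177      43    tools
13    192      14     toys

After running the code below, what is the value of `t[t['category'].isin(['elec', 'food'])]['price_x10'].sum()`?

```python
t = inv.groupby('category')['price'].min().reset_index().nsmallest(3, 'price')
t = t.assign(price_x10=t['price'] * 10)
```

1420

group by category, min of price:
category
books    149
elec     103
food      39
tools      8
toys     176
Name: price, dtype: int64
reset_index():
  category  price
0    books    149
1     elec    103
2     food     39
3    tools      8
4     toys    176
take 3 rows with smallest price:
  category  price
3    tools      8
2     food     39
1     elec    103
add column price_x10 = t['price'] * 10:
  category  price  price_x10
3    tools      8         80
2     food     39        390
1     elec    103       1030
filter rows where category in ['elec', 'food']:
  category  price  price_x10
2     food     39        390
1     elec    103       1030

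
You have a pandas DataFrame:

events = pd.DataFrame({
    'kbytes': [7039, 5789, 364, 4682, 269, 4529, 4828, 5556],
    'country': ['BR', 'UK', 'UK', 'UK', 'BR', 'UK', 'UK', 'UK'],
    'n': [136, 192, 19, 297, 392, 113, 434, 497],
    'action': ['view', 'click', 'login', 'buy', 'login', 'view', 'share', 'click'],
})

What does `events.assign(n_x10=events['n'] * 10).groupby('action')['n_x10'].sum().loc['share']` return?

4340

add column n_x10 = events['n'] * 10:
   kbytes country    n action  n_x10
0    7039      BR  136   view   1360
1    5789      UK  192  click   1920
2     364      UK   19  login    190
3    4682      UK  297    buy   2970
4     269      BR  392  login   3920
5    4529      UK  113   view   1130
6    4828      UK  434  share   4340
7    5556      UK  497  click   4970
group by action, sum of n_x10:
action
buy      2970
click    6890
login    4110
share    4340
view     2490
Name: n_x10, dtype: int64
Reading off the value at index 'share', we get 4340.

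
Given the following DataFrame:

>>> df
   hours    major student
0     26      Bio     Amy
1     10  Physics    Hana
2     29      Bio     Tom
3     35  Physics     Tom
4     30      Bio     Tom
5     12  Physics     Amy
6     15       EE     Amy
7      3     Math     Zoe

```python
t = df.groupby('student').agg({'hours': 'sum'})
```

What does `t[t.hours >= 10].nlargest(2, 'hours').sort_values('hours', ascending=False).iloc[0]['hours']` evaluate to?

group by student, sum of hours:
         hours
student       
Amy         53
Hana        10
Tom         94
Zoe          3
filter rows where hours >= 10:
         hours
student       
Amy         53
Hana        10
Tom         94
take 2 rows with largest hours:
         hours
student       
Tom         94
Amy         53
sort by hours descending:
         hours
student       
Tom         94
Amy         53
So iloc[0]['hours'] = 94.

94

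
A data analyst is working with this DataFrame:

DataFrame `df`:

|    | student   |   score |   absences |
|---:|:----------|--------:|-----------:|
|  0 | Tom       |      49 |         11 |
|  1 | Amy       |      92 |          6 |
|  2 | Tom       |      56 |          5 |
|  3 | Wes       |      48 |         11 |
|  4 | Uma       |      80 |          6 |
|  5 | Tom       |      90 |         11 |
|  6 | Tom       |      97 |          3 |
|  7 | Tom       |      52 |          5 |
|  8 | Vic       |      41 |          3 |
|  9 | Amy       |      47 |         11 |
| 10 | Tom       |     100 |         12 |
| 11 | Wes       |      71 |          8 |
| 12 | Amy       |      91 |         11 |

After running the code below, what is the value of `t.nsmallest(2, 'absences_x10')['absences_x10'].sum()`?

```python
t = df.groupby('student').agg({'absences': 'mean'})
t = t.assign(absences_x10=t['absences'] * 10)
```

group by student, mean of absences:
         absences
student          
Amy      9.333333
Tom      7.833333
Uma      6.000000
Vic      3.000000
Wes      9.500000
add column absences_x10 = t['absences'] * 10:
         absences  absences_x10
student                        
Amy      9.333333     93.333333
Tom      7.833333     78.333333
Uma      6.000000     60.000000
Vic      3.000000     30.000000
Wes      9.500000     95.000000
take 2 rows with smallest absences_x10:
         absences  absences_x10
student                        
Vic           3.0          30.0
Uma           6.0          60.0
So sum() = 90.0.

90.0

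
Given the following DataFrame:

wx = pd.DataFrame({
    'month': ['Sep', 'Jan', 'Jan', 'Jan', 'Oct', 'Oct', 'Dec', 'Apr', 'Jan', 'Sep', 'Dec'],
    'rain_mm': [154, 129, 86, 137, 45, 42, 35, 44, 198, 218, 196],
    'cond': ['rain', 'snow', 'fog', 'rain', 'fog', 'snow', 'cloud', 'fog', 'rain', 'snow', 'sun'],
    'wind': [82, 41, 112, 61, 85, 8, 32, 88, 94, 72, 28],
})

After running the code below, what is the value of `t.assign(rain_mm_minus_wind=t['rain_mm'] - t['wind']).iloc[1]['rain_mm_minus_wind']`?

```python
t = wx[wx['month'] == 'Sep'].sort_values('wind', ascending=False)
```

146

filter rows where month == 'Sep':
  month  rain_mm  cond  wind
0   Sep      154  rain    82
9   Sep      218  snow    72
sort by wind descending:
  month  rain_mm  cond  wind
0   Sep      154  rain    82
9   Sep      218  snow    72
add column rain_mm_minus_wind = t['rain_mm'] - t['wind']:
  month  rain_mm  cond  wind  rain_mm_minus_wind
0   Sep      154  rain    82                  72
9   Sep      218  snow    72                 146
Then the value at position 1, column 'rain_mm_minus_wind': 146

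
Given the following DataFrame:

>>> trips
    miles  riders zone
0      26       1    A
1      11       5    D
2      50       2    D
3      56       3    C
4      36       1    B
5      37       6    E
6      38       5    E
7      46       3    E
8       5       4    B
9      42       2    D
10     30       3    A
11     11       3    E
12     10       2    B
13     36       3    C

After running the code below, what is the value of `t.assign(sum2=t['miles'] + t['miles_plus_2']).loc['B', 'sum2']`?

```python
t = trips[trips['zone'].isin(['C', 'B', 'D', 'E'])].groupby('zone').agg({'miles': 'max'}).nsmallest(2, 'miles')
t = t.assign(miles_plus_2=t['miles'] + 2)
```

74

filter rows where zone in ['C', 'B', 'D', 'E']:
    miles  riders zone
1      11       5    D
2      50       2    D
3      56       3    C
4      36       1    B
5      37       6    E
6      38       5    E
7      46       3    E
8       5       4    B
9      42       2    D
11     11       3    E
12     10       2    B
13     36       3    C
group by zone, max of miles:
      miles
zone       
B        36
C        56
D        50
E        46
take 2 rows with smallest miles:
      miles
zone       
B        36
E        46
add column miles_plus_2 = t['miles'] + 2:
      miles  miles_plus_2
zone                     
B        36            38
E        46            48
add column sum2 = t['miles'] + t['miles_plus_2']:
      miles  miles_plus_2  sum2
zone                           
B        36            38    74
E        46            48    94
Hence 74.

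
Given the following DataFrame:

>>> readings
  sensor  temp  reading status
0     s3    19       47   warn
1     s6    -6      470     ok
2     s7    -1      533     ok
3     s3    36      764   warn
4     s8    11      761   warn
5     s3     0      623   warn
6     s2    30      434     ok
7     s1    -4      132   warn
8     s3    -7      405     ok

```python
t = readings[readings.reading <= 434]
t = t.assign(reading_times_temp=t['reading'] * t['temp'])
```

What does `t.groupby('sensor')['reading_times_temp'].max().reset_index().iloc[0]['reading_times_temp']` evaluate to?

-528

filter rows where reading <= 434:
  sensor  temp  reading status
0     s3    19       47   warn
6     s2    30      434     ok
7     s1    -4      132   warn
8     s3    -7      405     ok
add column reading_times_temp = t['reading'] * t['temp']:
  sensor  temp  reading status  reading_times_temp
0     s3    19       47   warn                 893
6     s2    30      434     ok               13020
7     s1    -4      132   warn                -528
8     s3    -7      405     ok               -2835
group by sensor, max of reading_times_temp:
sensor
s1     -528
s2    13020
s3      893
Name: reading_times_temp, dtype: int64
reset_index():
  sensor  reading_times_temp
0     s1                -528
1     s2               13020
2     s3                 893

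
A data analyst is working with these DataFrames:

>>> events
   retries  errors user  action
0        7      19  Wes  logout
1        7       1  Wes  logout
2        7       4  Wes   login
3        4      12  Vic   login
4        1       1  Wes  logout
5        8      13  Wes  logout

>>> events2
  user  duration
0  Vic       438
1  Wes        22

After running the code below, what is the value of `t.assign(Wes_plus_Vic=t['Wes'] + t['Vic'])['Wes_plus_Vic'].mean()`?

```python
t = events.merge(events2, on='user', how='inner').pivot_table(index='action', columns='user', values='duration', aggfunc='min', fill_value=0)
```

merge on 'user' (how='inner') → 6 rows:
   retries  errors user  action  duration
0        7      19  Wes  logout        22
1        7       1  Wes  logout        22
2        7       4  Wes   login        22
3        4      12  Vic   login       438
4        1       1  Wes  logout        22
5        8      13  Wes  logout        22
pivot: rows=action, cols=user, min(duration):
user    Vic  Wes
action          
login   438   22
logout    0   22
add column Wes_plus_Vic = t['Wes'] + t['Vic']:
user    Vic  Wes  Wes_plus_Vic
action                        
login   438   22           460
logout    0   22            22
mean of column 'Wes_plus_Vic' → 241.0

241.0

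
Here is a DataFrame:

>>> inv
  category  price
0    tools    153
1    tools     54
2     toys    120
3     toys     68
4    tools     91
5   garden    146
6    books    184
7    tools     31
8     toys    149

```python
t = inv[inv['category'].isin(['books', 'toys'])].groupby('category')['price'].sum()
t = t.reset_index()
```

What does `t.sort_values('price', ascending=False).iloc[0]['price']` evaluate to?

filter rows where category in ['books', 'toys']:
  category  price
2     toys    120
3     toys     68
6    books    184
8     toys    149
group by category, sum of price:
category
books    184
toys     337
Name: price, dtype: int64
reset_index():
  category  price
0    books    184
1     toys    337
sort by price descending:
  category  price
1     toys    337
0    books    184
value at position 0, column 'price' → 337

337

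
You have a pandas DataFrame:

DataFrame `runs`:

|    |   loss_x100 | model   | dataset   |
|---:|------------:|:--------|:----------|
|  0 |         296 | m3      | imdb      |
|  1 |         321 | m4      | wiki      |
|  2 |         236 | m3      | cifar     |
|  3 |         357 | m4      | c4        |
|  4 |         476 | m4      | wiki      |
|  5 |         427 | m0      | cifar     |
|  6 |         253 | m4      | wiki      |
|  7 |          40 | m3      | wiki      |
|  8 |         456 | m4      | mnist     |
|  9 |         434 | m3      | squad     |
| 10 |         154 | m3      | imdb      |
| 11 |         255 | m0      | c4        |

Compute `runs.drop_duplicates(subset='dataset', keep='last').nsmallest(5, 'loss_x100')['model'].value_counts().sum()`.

drop duplicate dataset (keep=last):
    loss_x100 model dataset
5         427    m0   cifar
7          40    m3    wiki
8         456    m4   mnist
9         434    m3   squad
10        154    m3    imdb
11        255    m0      c4
take 5 rows with smallest loss_x100:
    loss_x100 model dataset
7          40    m3    wiki
10        154    m3    imdb
11        255    m0      c4
5         427    m0   cifar
9         434    m3   squad
value_counts of model:
model
m3    3
m0    2
Name: count, dtype: int64

5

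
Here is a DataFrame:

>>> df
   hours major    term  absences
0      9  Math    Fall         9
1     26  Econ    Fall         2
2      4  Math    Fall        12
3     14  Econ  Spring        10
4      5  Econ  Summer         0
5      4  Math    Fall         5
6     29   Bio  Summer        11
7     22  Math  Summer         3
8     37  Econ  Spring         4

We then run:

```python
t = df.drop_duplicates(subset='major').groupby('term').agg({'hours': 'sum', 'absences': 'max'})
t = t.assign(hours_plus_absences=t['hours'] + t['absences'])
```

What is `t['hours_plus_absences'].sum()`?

84

drop duplicate major (keep=first):
   hours major    term  absences
0      9  Math    Fall         9
1     26  Econ    Fall         2
6     29   Bio  Summer        11
group by term: sum(hours), max(absences):
        hours  absences
term                   
Fall       35         9
Summer     29        11
add column hours_plus_absences = t['hours'] + t['absences']:
        hours  absences  hours_plus_absences
term                                        
Fall       35         9                   44
Summer     29        11                   40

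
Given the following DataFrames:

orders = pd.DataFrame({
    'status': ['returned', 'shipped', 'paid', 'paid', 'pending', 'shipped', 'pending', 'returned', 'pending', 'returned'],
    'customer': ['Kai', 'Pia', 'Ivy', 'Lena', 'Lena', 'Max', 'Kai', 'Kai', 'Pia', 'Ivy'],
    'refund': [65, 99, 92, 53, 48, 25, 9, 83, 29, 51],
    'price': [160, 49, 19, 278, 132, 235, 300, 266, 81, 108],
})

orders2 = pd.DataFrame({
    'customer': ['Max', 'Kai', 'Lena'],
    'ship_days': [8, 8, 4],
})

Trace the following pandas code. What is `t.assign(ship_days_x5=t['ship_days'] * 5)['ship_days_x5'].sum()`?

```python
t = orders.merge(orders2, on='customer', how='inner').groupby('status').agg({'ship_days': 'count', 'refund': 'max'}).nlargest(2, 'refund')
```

merge on 'customer' (how='inner') → 6 rows:
     status customer  refund  price  ship_days
0  returned      Kai      65    160          8
1      paid     Lena      53    278          4
2   pending     Lena      48    132          4
3   shipped      Max      25    235          8
4   pending      Kai       9    300          8
5  returned      Kai      83    266          8
group by status: count(ship_days), max(refund):
          ship_days  refund
status                     
paid              1      53
pending           2      48
returned          2      83
shipped           1      25
take 2 rows with largest refund:
          ship_days  refund
status                     
returned          2      83
paid              1      53
add column ship_days_x5 = t['ship_days'] * 5:
          ship_days  refund  ship_days_x5
status                                   
returned          2      83            10
paid              1      53             5
Hence 15.

15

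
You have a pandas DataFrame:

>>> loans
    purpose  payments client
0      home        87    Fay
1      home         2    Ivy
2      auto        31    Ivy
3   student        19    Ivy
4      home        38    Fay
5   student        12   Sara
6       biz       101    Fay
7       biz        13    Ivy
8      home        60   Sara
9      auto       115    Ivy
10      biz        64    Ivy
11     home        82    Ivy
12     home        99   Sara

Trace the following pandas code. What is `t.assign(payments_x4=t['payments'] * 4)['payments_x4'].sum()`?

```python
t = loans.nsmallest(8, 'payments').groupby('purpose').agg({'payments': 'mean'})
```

473.333333333

take 8 rows with smallest payments:
    purpose  payments client
1      home         2    Ivy
5   student        12   Sara
7       biz        13    Ivy
3   student        19    Ivy
2      auto        31    Ivy
4      home        38    Fay
8      home        60   Sara
10      biz        64    Ivy
group by purpose, mean of payments:
          payments
purpose           
auto     31.000000
biz      38.500000
home     33.333333
student  15.500000
add column payments_x4 = t['payments'] * 4:
          payments  payments_x4
purpose                        
auto     31.000000   124.000000
biz      38.500000   154.000000
home     33.333333   133.333333
student  15.500000    62.000000
Finally, sum of column 'payments_x4' = 473.333333333.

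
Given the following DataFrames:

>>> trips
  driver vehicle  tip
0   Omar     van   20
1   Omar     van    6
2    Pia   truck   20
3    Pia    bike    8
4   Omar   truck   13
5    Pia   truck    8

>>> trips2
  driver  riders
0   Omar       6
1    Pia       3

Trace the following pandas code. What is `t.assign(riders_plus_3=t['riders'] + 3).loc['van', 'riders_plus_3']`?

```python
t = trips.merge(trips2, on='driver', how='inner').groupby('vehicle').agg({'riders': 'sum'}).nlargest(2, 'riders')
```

merge on 'driver' (how='inner') → 6 rows:
  driver vehicle  tip  riders
0   Omar     van   20       6
1   Omar     van    6       6
2    Pia   truck   20       3
3    Pia    bike    8       3
4   Omar   truck   13       6
5    Pia   truck    8       3
group by vehicle, sum of riders:
         riders
vehicle        
bike          3
truck        12
van          12
take 2 rows with largest riders:
         riders
vehicle        
truck        12
van          12
add column riders_plus_3 = t['riders'] + 3:
         riders  riders_plus_3
vehicle                       
truck        12             15
van          12             15
The value at row 'van', column 'riders_plus_3' is 15.

15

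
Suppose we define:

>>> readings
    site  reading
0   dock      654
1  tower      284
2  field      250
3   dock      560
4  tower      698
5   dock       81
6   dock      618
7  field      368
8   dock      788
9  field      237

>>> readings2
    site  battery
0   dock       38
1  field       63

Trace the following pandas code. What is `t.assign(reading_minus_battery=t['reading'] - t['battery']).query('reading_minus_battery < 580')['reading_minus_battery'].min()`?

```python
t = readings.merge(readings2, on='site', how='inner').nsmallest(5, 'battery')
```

43

merge on 'site' (how='inner') → 8 rows:
    site  reading  battery
0   dock      654       38
1  field      250       63
2   dock      560       38
3   dock       81       38
4   dock      618       38
5  field      368       63
6   dock      788       38
7  field      237       63
take 5 rows with smallest battery:
   site  reading  battery
0  dock      654       38
2  dock      560       38
3  dock       81       38
4  dock      618       38
6  dock      788       38
add column reading_minus_battery = t['reading'] - t['battery']:
   site  reading  battery  reading_minus_battery
0  dock      654       38                    616
2  dock      560       38                    522
3  dock       81       38                     43
4  dock      618       38                    580
6  dock      788       38                    750
filter rows where reading_minus_battery < 580:
   site  reading  battery  reading_minus_battery
2  dock      560       38                    522
3  dock       81       38                     43
So min() = 43.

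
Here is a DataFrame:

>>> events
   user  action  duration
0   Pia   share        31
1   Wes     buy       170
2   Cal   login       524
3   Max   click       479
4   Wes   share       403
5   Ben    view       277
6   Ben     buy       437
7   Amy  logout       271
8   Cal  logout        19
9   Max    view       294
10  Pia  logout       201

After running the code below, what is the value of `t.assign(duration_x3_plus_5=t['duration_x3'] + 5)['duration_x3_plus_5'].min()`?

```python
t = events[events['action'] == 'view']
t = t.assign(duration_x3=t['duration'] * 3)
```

836

filter rows where action == 'view':
  user action  duration
5  Ben   view       277
9  Max   view       294
add column duration_x3 = t['duration'] * 3:
  user action  duration  duration_x3
5  Ben   view       277          831
9  Max   view       294          882
add column duration_x3_plus_5 = t['duration_x3'] + 5:
  user action  duration  duration_x3  duration_x3_plus_5
5  Ben   view       277          831                 836
9  Max   view       294          882                 887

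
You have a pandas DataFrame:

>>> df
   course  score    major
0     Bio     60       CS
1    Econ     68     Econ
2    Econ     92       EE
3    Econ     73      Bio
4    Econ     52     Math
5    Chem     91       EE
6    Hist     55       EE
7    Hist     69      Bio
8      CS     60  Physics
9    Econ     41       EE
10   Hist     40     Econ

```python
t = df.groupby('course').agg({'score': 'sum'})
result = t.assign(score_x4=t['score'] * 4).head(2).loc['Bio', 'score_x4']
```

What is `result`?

240

group by course, sum of score:
        score
course       
Bio        60
CS         60
Chem       91
Econ      326
Hist      164
add column score_x4 = t['score'] * 4:
        score  score_x4
course                 
Bio        60       240
CS         60       240
Chem       91       364
Econ      326      1304
Hist      164       656
take first 2 rows:
        score  score_x4
course                 
Bio        60       240
CS         60       240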